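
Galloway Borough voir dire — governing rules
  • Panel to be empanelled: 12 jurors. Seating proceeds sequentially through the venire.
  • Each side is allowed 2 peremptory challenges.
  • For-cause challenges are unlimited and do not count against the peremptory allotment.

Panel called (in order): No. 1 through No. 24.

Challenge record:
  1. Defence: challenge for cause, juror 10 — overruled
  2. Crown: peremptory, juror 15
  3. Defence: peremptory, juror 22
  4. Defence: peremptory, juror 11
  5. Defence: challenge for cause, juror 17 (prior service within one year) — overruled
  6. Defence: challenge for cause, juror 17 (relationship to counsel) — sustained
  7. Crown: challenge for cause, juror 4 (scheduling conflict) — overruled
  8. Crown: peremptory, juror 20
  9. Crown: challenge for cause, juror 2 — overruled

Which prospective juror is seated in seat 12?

13

Removed: #11, #15, #17, #20, #22. (#2, #4, #10 stay — for-cause denied.)
Filling seats in venire order through position 12: #1, #2, #3, #4, #5, #6, #7, #8, #9, #10, #12, #13.
So seat 12 is #13.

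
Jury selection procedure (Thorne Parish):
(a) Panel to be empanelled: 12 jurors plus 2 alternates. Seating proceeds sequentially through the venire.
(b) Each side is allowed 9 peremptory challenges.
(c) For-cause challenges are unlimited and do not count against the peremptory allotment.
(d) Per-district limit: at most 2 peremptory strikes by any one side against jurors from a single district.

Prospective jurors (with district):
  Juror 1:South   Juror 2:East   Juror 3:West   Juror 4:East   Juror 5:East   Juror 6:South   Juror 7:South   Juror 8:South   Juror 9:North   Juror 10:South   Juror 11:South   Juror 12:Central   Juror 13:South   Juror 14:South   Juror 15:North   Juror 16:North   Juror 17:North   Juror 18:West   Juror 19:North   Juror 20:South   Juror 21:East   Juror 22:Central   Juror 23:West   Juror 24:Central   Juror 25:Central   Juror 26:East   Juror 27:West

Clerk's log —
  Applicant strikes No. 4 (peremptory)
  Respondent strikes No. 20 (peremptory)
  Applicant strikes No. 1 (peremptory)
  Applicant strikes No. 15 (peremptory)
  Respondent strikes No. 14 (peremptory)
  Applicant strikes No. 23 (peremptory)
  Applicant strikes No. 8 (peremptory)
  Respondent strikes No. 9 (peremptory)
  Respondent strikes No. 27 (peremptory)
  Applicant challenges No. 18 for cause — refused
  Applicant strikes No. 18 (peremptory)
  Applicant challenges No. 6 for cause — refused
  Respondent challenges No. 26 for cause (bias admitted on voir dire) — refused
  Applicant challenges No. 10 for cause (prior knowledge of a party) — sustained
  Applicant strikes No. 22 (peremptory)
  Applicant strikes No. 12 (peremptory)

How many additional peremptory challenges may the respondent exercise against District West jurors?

Respondent peremptories so far: #20, #14, #9, #27 — 4 of 9 used, 5 left overall.
Against District West: #27 — 1 used; per-district cap 2 leaves 1.
Binding limit: min(5, 1) = 1.

1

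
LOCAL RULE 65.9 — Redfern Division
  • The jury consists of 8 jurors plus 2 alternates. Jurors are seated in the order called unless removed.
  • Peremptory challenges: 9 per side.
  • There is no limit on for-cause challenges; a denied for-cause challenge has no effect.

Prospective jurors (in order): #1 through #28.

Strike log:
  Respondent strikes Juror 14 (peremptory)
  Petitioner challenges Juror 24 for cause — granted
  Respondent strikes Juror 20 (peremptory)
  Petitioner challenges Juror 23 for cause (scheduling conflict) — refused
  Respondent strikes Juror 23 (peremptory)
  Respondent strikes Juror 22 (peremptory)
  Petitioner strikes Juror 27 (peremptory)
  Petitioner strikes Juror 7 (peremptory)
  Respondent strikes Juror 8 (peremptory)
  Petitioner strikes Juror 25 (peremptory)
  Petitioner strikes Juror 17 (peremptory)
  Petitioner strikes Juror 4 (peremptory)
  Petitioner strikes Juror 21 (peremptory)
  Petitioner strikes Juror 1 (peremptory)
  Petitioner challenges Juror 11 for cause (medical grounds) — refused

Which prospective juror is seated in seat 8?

Removed: #1, #4, #7, #8, #14, #17, #20, #21, #22, #23, #24, #25, #27. (#11 stays — for-cause denied.)
Seating in order: seats 1–8 → #2, #3, #5, #6, #9, #10, #11, #12; alternates → #13, #15.
So seat 8 is #12.

12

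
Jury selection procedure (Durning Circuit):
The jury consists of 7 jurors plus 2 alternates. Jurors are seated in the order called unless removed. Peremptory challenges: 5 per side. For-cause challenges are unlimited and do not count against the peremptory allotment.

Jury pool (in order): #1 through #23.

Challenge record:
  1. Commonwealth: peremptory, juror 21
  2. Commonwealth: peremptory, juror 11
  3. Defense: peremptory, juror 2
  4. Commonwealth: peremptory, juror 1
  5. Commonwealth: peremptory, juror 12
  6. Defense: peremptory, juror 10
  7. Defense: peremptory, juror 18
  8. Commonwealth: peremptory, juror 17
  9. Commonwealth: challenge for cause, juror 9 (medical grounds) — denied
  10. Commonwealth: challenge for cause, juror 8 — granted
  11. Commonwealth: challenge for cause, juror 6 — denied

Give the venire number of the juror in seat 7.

Removed: #1, #2, #8, #10, #11, #12, #17, #18, #21. (#6, #9 stay — for-cause denied.)
Filling seats in venire order through position 7: #3, #4, #5, #6, #7, #9, #13.
So seat 7 is #13.

13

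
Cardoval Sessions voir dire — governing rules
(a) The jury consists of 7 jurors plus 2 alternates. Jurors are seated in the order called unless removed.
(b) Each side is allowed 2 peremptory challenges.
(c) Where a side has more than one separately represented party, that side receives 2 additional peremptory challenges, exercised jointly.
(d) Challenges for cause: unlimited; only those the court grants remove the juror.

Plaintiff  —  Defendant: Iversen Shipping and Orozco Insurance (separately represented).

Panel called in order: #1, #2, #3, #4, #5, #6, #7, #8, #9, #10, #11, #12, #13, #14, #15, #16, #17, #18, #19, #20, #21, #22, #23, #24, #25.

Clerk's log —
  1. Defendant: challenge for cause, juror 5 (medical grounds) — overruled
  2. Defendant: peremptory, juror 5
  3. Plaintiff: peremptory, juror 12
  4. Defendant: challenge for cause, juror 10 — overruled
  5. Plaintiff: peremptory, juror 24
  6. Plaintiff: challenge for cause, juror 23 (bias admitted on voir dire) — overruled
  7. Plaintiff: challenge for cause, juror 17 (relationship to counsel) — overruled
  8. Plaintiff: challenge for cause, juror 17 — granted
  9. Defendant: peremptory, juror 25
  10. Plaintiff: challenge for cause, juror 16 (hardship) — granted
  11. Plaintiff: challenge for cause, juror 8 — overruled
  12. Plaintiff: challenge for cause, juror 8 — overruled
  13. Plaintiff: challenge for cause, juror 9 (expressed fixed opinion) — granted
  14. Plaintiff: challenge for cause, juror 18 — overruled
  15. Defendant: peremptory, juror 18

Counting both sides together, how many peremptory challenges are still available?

Plaintiff allotment: 2. Defendant allotment: 2 base + 2 multi-party = 4.
Plaintiff peremptories used: #12, #24 — 2 (for-cause on #23, #17, #17, #16, #8, #8, #9, #18 don't count).
Defendant peremptories used: #5, #25, #18 — 3 (for-cause on #5, #10 don't count).
Remaining: (2 − 2) + (4 − 3) = 1.

1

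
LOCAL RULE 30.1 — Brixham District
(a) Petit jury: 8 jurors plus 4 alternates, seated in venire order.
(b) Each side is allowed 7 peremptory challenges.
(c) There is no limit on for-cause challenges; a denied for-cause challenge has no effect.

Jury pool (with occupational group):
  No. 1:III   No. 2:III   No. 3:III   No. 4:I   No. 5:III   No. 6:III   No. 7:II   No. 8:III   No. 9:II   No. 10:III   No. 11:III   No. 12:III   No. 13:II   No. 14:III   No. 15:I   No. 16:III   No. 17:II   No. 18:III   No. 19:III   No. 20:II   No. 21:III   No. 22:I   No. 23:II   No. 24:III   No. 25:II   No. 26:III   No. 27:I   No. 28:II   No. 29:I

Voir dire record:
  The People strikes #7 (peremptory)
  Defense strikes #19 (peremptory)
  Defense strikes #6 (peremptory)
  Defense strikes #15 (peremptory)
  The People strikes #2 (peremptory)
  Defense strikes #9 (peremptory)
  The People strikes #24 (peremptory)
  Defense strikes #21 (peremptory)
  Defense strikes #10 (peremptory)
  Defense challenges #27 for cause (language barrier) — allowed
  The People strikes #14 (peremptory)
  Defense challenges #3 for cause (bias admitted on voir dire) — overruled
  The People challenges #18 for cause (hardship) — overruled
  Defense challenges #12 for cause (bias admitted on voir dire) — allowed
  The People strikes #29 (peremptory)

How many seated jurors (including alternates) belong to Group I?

2

Removed: #2, #6, #7, #9, #10, #12, #14, #15, #19, #21, #24, #27, #29.
Seated (12 incl. alternates): #1, #3, #4, #5, #8, #11, #13, #16, #17, #18, #20, #22.
Of those, in Group I: #4, #22 → 2.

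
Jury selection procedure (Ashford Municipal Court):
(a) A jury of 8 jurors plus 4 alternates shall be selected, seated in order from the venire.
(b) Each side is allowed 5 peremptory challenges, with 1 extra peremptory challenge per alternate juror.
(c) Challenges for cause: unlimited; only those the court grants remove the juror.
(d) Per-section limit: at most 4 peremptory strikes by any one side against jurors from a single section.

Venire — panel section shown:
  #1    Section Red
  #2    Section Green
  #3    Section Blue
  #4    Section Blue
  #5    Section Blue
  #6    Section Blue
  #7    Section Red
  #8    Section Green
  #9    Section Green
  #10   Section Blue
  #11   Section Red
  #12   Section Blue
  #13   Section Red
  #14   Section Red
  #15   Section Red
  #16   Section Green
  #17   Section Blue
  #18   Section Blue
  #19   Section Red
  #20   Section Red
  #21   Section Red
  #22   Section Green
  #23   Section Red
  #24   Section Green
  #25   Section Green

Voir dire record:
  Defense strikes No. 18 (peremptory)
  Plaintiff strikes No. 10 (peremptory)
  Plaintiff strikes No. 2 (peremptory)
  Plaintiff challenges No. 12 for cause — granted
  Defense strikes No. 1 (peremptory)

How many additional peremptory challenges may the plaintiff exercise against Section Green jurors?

3

Plaintiff peremptories so far: #10, #2 — 2 of 9 used, 7 left overall.
Against Section Green: #2 — 1 used; per-section cap 4 leaves 3.
Binding limit: min(7, 3) = 3.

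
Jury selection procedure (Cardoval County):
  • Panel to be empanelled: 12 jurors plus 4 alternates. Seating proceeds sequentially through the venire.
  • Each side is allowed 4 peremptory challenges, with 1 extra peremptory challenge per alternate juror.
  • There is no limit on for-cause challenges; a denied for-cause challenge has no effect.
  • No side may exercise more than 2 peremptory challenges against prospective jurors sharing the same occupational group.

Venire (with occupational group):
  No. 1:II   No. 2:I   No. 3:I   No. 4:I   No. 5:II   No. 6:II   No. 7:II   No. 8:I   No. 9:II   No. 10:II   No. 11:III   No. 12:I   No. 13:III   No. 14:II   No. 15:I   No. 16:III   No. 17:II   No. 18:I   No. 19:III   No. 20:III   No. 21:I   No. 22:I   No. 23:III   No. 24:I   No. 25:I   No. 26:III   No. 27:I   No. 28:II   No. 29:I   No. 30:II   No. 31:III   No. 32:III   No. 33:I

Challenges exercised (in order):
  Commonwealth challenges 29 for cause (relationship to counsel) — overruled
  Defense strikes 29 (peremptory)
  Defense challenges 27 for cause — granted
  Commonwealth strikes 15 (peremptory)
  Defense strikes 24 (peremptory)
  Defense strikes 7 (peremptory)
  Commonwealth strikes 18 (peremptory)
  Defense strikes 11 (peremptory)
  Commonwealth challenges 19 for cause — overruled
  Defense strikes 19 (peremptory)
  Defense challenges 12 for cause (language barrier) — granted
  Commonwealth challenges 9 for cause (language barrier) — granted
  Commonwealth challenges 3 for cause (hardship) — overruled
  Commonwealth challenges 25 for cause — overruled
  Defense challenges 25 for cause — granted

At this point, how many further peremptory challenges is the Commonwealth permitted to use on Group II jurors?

2

Commonwealth peremptories so far: #15, #18 — 2 of 8 used, 6 left overall.
Against Group II: none yet — per-group cap 2 leaves 2.
Binding limit: min(6, 2) = 2.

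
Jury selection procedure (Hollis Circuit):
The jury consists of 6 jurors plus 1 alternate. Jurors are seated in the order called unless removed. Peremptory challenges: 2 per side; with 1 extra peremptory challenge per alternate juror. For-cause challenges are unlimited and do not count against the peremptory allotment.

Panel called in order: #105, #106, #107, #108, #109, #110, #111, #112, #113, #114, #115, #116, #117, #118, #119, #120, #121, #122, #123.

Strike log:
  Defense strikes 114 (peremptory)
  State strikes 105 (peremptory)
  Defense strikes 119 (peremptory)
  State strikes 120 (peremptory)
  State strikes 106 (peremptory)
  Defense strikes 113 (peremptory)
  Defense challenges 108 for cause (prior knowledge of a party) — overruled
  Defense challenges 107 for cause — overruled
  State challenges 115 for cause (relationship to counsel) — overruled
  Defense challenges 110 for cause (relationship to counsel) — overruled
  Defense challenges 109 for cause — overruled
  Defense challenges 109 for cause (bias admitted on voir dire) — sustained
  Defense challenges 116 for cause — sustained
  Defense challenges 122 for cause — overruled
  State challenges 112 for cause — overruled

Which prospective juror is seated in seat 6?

115

Removed: #105, #106, #109, #113, #114, #116, #119, #120. (#107, #108, #110, #112, #115, #122 stay — for-cause denied.)
Seating in order: seats 1–6 → #107, #108, #110, #111, #112, #115; alternates → #117.
So seat 6 is #115.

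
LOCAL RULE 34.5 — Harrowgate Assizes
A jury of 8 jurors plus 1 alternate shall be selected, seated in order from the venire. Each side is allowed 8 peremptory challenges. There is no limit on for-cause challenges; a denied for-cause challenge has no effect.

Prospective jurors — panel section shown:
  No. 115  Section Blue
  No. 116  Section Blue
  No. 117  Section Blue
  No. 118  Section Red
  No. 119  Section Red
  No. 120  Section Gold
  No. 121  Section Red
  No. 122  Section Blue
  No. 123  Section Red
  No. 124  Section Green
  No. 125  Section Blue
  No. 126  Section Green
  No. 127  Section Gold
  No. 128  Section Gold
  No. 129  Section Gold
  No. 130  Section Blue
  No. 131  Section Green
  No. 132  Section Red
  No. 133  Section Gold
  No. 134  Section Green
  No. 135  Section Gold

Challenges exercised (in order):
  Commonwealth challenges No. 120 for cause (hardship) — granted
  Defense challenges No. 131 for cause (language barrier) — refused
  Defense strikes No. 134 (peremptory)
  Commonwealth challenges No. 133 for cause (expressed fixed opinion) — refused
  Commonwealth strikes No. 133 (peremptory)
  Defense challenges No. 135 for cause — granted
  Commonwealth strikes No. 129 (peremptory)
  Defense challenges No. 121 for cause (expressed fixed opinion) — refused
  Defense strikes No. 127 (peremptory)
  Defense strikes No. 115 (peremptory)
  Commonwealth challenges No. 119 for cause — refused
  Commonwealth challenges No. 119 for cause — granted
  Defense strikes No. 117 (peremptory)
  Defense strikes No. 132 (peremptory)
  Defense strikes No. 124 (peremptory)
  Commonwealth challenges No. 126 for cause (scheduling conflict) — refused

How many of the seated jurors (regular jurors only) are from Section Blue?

3

Removed: #115, #117, #119, #120, #124, #127, #129, #132, #133, #134, #135.
Seated jurors 1–8: #116, #118, #121, #122, #123, #125, #126, #128 (alternates #130 not counted).
Of those, in Section Blue: #116, #122, #125 → 3.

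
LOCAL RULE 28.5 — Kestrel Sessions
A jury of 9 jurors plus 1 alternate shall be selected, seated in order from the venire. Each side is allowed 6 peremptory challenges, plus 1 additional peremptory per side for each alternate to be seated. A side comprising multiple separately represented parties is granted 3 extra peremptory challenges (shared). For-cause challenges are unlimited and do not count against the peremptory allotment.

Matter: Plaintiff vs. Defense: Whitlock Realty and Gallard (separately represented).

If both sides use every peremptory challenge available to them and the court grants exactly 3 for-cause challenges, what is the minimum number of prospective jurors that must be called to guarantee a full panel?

Seats to fill: 9 + 1 alternates = 10.
Peremptories — Plaintiff: 6 + 1×1 = 7; Defense: 6 + 1×1 + 3 = 10; total 17.
For-cause removals: 3.
Minimum venire: 10 + 17 + 3 = 30.

30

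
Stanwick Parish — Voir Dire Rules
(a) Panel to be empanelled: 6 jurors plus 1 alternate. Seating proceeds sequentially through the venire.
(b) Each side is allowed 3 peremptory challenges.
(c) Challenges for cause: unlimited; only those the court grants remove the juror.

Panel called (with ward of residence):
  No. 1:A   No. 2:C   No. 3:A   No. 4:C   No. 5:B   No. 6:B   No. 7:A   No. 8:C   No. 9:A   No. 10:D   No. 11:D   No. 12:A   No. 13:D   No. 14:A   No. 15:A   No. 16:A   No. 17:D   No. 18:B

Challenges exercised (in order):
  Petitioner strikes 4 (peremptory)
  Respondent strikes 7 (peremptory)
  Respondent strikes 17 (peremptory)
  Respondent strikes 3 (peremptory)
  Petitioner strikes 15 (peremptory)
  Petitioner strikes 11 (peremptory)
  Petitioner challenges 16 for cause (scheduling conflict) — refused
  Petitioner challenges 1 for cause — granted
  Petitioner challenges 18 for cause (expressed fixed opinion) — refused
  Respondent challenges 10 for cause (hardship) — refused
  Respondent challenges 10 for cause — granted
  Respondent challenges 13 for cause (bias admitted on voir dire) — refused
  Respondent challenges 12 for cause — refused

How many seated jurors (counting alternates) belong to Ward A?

Removed: #1, #3, #4, #7, #10, #11, #15, #17.
Seated (7 incl. alternates): #2, #5, #6, #8, #9, #12, #13.
Of those, in Ward A: #9, #12 → 2.

2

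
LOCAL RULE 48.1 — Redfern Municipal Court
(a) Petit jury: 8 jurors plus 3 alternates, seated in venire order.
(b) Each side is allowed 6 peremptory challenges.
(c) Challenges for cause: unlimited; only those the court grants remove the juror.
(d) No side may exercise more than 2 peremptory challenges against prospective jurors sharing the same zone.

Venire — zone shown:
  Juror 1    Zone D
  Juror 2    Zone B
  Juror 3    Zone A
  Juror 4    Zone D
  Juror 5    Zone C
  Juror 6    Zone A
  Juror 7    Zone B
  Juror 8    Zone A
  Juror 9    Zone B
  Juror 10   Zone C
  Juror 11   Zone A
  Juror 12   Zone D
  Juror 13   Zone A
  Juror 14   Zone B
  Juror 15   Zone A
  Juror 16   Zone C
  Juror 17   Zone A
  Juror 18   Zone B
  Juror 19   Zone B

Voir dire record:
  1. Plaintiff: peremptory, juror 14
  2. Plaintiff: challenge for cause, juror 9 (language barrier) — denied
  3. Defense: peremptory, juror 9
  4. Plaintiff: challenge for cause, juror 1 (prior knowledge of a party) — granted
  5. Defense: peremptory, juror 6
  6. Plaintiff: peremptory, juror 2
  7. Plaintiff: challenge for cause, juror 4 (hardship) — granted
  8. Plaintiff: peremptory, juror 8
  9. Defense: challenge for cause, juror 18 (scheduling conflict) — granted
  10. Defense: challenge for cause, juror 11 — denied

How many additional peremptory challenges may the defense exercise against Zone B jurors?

1

Defense peremptories so far: #9, #6 — 2 of 6 used, 4 left overall.
Against Zone B: #9 — 1 used; per-zone cap 2 leaves 1.
Binding limit: min(4, 1) = 1.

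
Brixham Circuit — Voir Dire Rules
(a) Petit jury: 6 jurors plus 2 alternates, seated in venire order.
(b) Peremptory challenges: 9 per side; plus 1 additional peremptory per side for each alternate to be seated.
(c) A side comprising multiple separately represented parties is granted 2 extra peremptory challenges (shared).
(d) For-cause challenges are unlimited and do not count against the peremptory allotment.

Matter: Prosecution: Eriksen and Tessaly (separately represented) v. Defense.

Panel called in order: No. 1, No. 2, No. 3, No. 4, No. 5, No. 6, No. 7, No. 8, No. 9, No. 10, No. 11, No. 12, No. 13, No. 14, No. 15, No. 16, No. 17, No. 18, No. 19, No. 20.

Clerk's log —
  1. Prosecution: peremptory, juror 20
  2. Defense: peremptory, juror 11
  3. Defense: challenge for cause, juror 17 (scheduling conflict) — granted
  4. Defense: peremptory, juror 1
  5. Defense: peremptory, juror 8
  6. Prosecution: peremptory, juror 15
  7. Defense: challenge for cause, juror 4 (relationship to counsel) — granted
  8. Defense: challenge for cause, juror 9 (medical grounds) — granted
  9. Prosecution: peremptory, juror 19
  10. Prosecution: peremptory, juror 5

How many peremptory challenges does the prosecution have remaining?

Prosecution allotment: 9 base + 1 × 2 alternates + 2 multi-party = 13.
Prosecution peremptories used: #20, #15, #19, #5 — 4.
Remaining: 13 − 4 = 9.

9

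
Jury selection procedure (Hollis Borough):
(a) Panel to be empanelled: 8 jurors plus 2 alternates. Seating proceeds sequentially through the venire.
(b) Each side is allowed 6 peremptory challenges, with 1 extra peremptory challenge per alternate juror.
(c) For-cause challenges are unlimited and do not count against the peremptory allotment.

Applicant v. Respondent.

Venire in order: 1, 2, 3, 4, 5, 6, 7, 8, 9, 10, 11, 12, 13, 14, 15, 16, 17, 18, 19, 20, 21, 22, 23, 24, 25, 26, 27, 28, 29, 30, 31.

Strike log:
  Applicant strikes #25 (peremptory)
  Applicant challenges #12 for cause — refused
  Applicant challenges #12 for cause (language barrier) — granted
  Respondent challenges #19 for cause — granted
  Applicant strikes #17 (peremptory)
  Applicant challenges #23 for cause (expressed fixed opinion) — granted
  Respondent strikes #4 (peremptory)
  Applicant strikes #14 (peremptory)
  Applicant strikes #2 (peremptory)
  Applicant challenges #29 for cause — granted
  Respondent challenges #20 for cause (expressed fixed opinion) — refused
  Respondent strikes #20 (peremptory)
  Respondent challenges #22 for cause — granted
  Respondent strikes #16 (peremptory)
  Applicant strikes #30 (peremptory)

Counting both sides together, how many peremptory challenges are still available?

8

Applicant allotment: 6 base + 1 × 2 alternates = 8. Respondent allotment: 6 base + 1 × 2 alternates = 8.
Applicant peremptories used: #25, #17, #14, #2, #30 — 5 (for-cause on #12, #12, #23, #29 don't count).
Respondent peremptories used: #4, #20, #16 — 3 (for-cause on #19, #20, #22 don't count).
Remaining: (8 − 5) + (8 − 3) = 8.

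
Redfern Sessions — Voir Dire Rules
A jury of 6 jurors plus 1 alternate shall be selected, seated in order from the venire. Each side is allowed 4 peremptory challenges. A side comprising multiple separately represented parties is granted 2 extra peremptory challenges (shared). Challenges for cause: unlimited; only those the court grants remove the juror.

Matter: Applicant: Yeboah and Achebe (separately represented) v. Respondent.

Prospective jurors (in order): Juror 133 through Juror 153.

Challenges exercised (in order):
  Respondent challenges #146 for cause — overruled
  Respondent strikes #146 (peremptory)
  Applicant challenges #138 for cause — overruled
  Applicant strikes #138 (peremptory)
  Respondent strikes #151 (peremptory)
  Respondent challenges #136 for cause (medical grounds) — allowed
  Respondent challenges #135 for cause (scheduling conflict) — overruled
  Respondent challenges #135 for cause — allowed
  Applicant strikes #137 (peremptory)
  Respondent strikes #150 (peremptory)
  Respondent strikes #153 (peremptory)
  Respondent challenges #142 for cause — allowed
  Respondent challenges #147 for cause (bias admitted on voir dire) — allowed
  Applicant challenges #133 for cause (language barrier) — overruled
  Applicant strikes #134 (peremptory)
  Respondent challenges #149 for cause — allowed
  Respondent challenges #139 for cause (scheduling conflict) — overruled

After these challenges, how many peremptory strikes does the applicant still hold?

Applicant allotment: 4 base + 2 multi-party = 6.
Applicant peremptories used: #138, #137, #134 — 3 (for-cause on #138, #133 don't count).
Remaining: 6 − 3 = 3.

3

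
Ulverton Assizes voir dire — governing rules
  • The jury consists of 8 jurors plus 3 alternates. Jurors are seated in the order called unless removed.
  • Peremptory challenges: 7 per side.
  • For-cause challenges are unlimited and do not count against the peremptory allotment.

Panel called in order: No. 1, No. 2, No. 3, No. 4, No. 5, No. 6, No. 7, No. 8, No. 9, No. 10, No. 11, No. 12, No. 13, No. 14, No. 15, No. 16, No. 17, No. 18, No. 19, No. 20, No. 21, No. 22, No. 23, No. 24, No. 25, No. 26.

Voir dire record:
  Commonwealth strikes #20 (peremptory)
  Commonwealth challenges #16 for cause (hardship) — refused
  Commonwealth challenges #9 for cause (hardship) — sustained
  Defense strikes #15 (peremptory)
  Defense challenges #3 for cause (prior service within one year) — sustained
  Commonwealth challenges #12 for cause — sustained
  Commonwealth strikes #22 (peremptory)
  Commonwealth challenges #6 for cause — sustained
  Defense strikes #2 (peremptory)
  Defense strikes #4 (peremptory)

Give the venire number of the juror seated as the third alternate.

18

Removed: #2, #3, #4, #6, #9, #12, #15, #20, #22. (#16 stays — for-cause denied.)
Seating in order: seats 1–8 → #1, #5, #7, #8, #10, #11, #13, #14; alternates → #16, #17, #18.
So alternate 3 is #18.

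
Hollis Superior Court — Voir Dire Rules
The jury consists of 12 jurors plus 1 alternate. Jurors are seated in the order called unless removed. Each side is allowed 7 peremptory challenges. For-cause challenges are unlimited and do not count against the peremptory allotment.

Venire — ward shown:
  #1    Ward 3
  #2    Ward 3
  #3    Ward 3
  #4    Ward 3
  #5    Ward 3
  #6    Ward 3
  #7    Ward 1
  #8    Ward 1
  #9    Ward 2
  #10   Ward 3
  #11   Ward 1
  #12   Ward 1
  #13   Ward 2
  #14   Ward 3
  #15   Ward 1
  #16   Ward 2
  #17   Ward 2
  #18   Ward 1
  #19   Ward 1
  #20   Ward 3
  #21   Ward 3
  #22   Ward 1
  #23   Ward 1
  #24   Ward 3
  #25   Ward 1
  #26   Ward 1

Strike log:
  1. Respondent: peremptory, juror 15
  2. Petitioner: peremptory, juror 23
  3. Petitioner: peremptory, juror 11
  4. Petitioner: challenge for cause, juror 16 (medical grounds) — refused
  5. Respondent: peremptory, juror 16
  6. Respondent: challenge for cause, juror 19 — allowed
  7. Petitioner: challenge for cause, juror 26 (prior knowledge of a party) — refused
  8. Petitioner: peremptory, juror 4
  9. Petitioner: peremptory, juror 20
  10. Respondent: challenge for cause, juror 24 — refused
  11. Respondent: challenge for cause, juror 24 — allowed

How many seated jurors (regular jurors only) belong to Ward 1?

3

Removed: #4, #11, #15, #16, #19, #20, #23, #24.
Seated jurors 1–12: #1, #2, #3, #5, #6, #7, #8, #9, #10, #12, #13, #14 (alternates #17 not counted).
Of those, in Ward 1: #7, #8, #12 → 3.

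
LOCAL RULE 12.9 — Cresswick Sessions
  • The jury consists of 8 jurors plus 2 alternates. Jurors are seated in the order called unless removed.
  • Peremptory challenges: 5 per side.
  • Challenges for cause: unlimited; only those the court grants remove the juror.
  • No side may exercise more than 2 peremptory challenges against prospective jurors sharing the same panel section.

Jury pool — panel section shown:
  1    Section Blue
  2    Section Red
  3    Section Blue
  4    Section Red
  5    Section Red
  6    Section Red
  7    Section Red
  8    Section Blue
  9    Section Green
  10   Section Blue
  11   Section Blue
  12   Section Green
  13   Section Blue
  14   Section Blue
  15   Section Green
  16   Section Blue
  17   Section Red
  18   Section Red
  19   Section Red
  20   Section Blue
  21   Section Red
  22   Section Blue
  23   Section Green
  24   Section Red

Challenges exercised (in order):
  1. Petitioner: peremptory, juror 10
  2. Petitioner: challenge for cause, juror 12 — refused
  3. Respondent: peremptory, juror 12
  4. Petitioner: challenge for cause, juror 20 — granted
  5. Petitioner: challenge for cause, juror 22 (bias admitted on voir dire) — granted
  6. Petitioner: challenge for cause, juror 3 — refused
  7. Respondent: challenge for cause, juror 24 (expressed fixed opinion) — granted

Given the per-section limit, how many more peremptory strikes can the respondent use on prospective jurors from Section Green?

Respondent peremptories so far: #12 — 1 of 5 used, 4 left overall.
Against Section Green: #12 — 1 used; per-section cap 2 leaves 1.
Binding limit: min(4, 1) = 1.

1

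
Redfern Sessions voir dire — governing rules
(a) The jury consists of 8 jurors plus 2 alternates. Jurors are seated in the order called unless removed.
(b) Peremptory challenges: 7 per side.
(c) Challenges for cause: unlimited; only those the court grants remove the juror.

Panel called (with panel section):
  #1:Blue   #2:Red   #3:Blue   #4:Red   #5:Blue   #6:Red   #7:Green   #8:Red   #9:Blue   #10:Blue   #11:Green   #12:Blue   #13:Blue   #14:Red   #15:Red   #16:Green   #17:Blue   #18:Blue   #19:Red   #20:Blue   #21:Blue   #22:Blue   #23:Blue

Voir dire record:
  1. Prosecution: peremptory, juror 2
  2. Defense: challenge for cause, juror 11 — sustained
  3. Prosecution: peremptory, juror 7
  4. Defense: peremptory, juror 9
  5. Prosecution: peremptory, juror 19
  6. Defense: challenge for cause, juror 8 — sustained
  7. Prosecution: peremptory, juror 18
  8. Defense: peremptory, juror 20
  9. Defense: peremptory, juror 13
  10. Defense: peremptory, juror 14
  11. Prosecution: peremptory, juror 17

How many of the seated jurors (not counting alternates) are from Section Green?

0

Removed: #2, #7, #8, #9, #11, #13, #14, #17, #18, #19, #20.
Seated jurors 1–8: #1, #3, #4, #5, #6, #10, #12, #15 (alternates #16, #21 not counted).
None of those are in Section Green → 0.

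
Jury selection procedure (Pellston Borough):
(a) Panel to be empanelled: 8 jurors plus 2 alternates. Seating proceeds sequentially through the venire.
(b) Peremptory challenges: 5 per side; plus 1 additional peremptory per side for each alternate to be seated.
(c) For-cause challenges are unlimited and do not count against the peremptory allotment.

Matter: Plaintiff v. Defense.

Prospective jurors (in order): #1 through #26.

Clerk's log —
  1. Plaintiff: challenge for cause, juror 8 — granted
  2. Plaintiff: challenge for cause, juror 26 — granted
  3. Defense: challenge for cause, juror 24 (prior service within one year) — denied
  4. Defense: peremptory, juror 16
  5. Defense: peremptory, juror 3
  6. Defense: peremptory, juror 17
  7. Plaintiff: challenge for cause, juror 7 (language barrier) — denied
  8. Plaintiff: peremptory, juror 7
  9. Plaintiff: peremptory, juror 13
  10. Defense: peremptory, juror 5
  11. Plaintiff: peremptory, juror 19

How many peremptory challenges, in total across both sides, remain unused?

7

Plaintiff allotment: 5 base + 1 × 2 alternates = 7. Defense allotment: 5 base + 1 × 2 alternates = 7.
Plaintiff peremptories used: #7, #13, #19 — 3 (for-cause on #8, #26, #7 don't count).
Defense peremptories used: #16, #3, #17, #5 — 4 (the for-cause on #24 doesn't count).
Remaining: (7 − 3) + (7 − 4) = 7.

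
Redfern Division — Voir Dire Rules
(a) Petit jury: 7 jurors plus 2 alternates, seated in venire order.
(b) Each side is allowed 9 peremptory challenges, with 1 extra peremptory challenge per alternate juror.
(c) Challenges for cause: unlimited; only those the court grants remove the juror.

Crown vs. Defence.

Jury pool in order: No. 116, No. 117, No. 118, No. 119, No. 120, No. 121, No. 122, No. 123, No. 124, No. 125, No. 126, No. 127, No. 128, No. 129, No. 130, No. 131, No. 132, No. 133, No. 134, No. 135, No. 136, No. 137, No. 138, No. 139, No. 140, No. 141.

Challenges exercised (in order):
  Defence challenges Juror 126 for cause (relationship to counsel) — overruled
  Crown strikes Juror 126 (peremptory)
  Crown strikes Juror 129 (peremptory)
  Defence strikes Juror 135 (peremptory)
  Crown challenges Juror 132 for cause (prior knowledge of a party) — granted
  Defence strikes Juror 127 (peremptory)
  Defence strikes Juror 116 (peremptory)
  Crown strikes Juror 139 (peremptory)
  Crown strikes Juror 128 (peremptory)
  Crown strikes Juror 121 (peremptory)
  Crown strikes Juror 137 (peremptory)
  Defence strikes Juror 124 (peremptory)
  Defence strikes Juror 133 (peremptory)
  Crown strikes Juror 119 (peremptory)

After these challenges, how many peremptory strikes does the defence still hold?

Defence allotment: 9 base + 1 × 2 alternates = 11.
Defence peremptories used: #135, #127, #116, #124, #133 — 5 (the for-cause on #126 doesn't count).
Remaining: 11 − 5 = 6.

6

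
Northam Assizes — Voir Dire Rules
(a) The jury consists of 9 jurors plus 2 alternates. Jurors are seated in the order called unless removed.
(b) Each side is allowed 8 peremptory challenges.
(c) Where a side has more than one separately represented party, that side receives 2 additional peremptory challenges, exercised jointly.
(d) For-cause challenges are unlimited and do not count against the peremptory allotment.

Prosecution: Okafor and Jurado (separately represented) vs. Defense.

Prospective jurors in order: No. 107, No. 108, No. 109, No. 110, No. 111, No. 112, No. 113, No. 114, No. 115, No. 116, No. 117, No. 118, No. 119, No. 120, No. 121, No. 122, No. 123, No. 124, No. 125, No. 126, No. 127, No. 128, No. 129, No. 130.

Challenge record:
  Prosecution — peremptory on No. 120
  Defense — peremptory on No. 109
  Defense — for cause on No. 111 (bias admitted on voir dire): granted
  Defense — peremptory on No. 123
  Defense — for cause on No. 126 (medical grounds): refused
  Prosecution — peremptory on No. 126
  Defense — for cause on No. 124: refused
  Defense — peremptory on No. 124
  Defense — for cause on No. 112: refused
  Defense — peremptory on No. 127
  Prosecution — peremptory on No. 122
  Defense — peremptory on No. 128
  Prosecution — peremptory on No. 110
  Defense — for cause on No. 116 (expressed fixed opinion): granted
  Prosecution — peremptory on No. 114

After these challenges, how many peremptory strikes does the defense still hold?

Defense allotment: 8.
Defense peremptories used: #109, #123, #124, #127, #128 — 5 (for-cause on #111, #126, #124, #112, #116 don't count).
Remaining: 8 − 5 = 3.

3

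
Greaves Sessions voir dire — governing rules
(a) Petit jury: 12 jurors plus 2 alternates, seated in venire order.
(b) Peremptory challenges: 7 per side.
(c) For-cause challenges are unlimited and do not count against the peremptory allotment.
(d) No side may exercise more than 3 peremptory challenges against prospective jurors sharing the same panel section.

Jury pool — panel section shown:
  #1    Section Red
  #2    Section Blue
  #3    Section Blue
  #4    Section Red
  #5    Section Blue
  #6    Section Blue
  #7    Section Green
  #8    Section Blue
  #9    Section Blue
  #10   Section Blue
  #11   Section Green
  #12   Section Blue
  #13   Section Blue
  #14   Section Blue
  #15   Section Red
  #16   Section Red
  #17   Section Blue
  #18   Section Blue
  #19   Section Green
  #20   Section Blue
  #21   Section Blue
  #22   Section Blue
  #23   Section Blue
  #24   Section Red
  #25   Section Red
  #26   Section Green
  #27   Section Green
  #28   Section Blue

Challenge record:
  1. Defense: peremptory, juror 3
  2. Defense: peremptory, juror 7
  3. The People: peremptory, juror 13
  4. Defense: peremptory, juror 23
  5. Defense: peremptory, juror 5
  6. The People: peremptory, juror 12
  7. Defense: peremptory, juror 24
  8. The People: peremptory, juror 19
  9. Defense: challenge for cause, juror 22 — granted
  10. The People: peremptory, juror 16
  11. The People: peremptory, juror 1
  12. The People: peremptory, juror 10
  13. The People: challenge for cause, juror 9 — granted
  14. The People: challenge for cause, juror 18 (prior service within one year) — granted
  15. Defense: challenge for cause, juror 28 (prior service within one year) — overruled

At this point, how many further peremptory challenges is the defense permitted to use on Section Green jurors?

Defense peremptories so far: #3, #7, #23, #5, #24 — 5 of 7 used, 2 left overall.
Against Section Green: #7 — 1 used; per-section cap 3 leaves 2.
Binding limit: min(2, 2) = 2.

2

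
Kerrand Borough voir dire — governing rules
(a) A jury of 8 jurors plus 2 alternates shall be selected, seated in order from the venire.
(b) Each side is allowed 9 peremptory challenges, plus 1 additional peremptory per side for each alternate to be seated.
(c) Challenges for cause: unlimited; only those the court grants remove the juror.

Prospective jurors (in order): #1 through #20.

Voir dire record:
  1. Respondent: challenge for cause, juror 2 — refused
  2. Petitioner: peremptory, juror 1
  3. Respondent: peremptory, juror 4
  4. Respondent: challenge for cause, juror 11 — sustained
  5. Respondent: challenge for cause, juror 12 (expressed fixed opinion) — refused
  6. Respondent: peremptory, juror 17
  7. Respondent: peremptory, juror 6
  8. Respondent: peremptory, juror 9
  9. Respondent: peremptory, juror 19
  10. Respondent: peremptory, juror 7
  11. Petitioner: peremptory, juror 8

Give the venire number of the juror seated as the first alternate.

16

Removed: #1, #4, #6, #7, #8, #9, #11, #17, #19. (#2, #12 stay — for-cause denied.)
Seating in order: seats 1–8 → #2, #3, #5, #10, #12, #13, #14, #15; alternates → #16, #18.
So alternate 1 is #16.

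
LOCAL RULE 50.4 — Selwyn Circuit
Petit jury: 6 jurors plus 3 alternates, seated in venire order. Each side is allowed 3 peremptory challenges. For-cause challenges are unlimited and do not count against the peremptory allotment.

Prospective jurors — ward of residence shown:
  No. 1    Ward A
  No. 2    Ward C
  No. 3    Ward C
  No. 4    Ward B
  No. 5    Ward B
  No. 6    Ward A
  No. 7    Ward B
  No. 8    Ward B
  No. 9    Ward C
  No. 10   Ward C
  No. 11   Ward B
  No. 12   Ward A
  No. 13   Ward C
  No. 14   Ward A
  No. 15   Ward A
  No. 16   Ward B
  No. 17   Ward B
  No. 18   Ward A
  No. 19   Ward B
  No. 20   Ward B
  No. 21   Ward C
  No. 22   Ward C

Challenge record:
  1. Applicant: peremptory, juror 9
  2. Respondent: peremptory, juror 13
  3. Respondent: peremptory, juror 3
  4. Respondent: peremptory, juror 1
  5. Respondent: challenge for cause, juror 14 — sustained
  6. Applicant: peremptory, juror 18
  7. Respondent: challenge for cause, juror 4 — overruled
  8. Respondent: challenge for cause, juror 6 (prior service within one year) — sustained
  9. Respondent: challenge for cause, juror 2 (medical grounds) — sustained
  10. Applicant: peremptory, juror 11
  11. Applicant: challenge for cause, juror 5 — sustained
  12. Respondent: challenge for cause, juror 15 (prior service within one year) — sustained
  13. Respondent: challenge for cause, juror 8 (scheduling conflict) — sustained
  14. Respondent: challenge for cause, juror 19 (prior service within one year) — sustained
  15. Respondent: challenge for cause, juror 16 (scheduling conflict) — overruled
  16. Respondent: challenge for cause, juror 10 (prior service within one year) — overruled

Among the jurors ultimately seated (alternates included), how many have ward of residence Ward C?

Removed: #1, #2, #3, #5, #6, #8, #9, #11, #13, #14, #15, #18, #19.
Seated (9 incl. alternates): #4, #7, #10, #12, #16, #17, #20, #21, #22.
Of those, in Ward C: #10, #21, #22 → 3.

3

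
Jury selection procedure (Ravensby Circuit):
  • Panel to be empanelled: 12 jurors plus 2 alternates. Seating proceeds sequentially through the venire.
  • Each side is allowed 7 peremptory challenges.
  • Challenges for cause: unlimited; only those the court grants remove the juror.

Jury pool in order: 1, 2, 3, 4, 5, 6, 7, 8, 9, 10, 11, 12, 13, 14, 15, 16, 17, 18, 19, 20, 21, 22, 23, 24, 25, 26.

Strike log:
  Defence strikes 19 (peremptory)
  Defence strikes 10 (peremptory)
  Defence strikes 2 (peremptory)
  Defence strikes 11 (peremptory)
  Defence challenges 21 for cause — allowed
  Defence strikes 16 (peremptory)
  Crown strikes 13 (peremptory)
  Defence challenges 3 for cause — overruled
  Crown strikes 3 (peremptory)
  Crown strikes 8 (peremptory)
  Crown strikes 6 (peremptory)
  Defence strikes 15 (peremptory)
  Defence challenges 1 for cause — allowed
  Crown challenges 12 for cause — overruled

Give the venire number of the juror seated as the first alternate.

25

Removed: #1, #2, #3, #6, #8, #10, #11, #13, #15, #16, #19, #21. (#12 stays — for-cause denied.)
Seating in order: seats 1–12 → #4, #5, #7, #9, #12, #14, #17, #18, #20, #22, #23, #24; alternates → #25, #26.
So alternate 1 is #25.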